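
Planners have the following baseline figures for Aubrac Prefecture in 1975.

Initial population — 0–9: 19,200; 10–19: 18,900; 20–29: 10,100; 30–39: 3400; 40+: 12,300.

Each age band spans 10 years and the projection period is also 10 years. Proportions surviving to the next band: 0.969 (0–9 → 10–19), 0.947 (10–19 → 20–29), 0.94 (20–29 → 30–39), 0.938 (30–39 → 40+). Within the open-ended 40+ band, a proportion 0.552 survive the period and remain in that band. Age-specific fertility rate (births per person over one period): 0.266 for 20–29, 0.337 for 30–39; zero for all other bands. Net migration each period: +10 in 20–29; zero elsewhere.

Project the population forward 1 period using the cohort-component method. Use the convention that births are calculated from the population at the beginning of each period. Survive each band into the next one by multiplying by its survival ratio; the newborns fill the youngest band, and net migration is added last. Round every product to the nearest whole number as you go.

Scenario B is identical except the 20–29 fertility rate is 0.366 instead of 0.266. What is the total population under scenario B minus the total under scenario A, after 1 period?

1010

After projecting period 1:
Births: 10100 × 0.266 = 2687 ; 3400 × 0.337 = 1146 → total 3833
10–19: 19200 × 0.969 = 18605
20–29: 18900 × 0.947 = 17898
30–39: 10100 × 0.94 = 9494
40+: 3400 × 0.938 + 12300 × 0.552 = 3189 + 6790 = 9979
Net migration: 20–29 + 10 → 17908
→ [3833, 18605, 17908, 9494, 9979]
Scenario A total after 1 period: 59819
Scenario B projection —
After projecting period 1:
Births: 10100 × 0.366 = 3697 ; 3400 × 0.337 = 1146 → total 4843
10–19: 19200 × 0.969 = 18605
20–29: 18900 × 0.947 = 17898
30–39: 10100 × 0.94 = 9494
40+: 3400 × 0.938 + 12300 × 0.552 = 3189 + 6790 = 9979
Net migration: 20–29 + 10 → 17908
→ [4843, 18605, 17908, 9494, 9979]
Scenario B total after 1 period: 60829
Difference B − A = 60829 − 59819 = 1010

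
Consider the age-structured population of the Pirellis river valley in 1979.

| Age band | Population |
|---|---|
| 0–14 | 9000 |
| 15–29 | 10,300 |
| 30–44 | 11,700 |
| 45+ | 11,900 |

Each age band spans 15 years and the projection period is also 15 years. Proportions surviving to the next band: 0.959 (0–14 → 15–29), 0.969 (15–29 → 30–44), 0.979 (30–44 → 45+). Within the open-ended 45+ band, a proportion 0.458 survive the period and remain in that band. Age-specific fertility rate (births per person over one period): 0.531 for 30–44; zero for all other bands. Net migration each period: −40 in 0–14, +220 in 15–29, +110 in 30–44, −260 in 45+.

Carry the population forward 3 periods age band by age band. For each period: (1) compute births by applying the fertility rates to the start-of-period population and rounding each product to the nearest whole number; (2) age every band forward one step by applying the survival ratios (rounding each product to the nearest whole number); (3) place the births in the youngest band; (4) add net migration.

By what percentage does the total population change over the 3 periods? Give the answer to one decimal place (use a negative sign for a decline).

Let band 1 be 0–14 through band 4 = 45+.
Period 1:
Births: 11700 * 0.531 = 6213
Band 2: 9000 * 0.959 = 8631
Band 3: 10300 * 0.969 = 9981
Band 4: 11700 * 0.979 + 11900 * 0.458 = 11454 + 5450 = 16904
Net migration: Band 1 − 40 → 6173; Band 2 + 220 → 8851; Band 3 + 110 → 10091; Band 4 − 260 → 16644
End of period: [6173, 8851, 10091, 16644]
Period 2:
Births: 10091 * 0.531 = 5358
Band 2: 6173 * 0.959 = 5920
Band 3: 8851 * 0.969 = 8577
Band 4: 10091 * 0.979 + 16644 * 0.458 = 9879 + 7623 = 17502
Net migration: Band 1 − 40 → 5318; Band 2 + 220 → 6140; Band 3 + 110 → 8687; Band 4 − 260 → 17242
End of period: [5318, 6140, 8687, 17242]
Period 3:
Births: 8687 * 0.531 = 4613
Band 2: 5318 * 0.959 = 5100
Band 3: 6140 * 0.969 = 5950
Band 4: 8687 * 0.979 + 17242 * 0.458 = 8505 + 7897 = 16402
Net migration: Band 1 − 40 → 4573; Band 2 + 220 → 5320; Band 3 + 110 → 6060; Band 4 − 260 → 16142
End of period: [4573, 5320, 6060, 16142]
Total: 42900 → 32095; change = -10805; percentage change = -25.2%

-25.2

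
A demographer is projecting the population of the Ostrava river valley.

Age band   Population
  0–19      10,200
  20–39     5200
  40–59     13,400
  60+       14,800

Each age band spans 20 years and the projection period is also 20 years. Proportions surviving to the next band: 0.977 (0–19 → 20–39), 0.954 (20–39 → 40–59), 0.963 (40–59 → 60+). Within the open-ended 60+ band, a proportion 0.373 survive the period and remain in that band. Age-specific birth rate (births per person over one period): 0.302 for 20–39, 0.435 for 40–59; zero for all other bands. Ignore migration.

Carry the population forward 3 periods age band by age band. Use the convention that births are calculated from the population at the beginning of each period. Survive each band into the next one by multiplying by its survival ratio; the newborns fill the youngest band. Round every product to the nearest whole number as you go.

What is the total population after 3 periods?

31763

Let band 1 be 0–19 through band 4 = 60+.
After projecting period 1:
Births: 5200 * 0.302 = 1570, 13400 * 0.435 = 5829 ⇒ total 7399
Band 2: 10200 * 0.977 = 9965
Band 3: 5200 * 0.954 = 4961
Band 4: 13400 * 0.963 + 14800 * 0.373 = 12904 + 5520 = 18424
End of period: [7399, 9965, 4961, 18424]
After projecting period 2:
Births: 9965 * 0.302 = 3009, 4961 * 0.435 = 2158 ⇒ total 5167
Band 2: 7399 * 0.977 = 7229
Band 3: 9965 * 0.954 = 9507
Band 4: 4961 * 0.963 + 18424 * 0.373 = 4777 + 6872 = 11649
End of period: [5167, 7229, 9507, 11649]
After projecting period 3:
Births: 7229 * 0.302 = 2183, 9507 * 0.435 = 4136 ⇒ total 6319
Band 2: 5167 * 0.977 = 5048
Band 3: 7229 * 0.954 = 6896
Band 4: 9507 * 0.963 + 11649 * 0.373 = 9155 + 4345 = 13500
End of period: [6319, 5048, 6896, 13500]
Total after period 3: 6319 + 5048 + 6896 + 13500 = 31763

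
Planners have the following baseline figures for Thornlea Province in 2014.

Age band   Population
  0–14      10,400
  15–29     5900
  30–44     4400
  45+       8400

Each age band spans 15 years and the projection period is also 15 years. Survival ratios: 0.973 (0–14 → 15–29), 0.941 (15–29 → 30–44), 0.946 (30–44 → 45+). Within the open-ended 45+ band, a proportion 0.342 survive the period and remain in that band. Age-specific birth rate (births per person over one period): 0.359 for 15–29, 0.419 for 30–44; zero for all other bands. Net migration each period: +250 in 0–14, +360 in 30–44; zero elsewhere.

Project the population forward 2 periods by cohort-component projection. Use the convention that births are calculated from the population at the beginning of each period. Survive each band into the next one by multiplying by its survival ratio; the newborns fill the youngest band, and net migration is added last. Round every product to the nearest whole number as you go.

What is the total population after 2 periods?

28339

(Bands numbered youngest = 1 to oldest = 4.)
After projecting period 1:
Births: 5900 × 0.359 = 2118, 4400 × 0.419 = 1844 → total 3962
Band 2: 10400 × 0.973 = 10119
Band 3: 5900 × 0.941 = 5552
Band 4: 4400 × 0.946 + 8400 × 0.342 = 4162 + 2873 = 7035
Net migration: Band 1 + 250 → 4212; Band 3 + 360 → 5912
Population now: 0–14=4212, 15–29=10119, 30–44=5912, 45+=7035
After projecting period 2:
Births: 10119 × 0.359 = 3633, 5912 × 0.419 = 2477 → total 6110
Band 2: 4212 × 0.973 = 4098
Band 3: 10119 × 0.941 = 9522
Band 4: 5912 × 0.946 + 7035 × 0.342 = 5593 + 2406 = 7999
Net migration: Band 1 + 250 → 6360; Band 3 + 360 → 9882
Population now: 0–14=6360, 15–29=4098, 30–44=9882, 45+=7999
Total after period 2: 6360 + 4098 + 9882 + 7999 = 28339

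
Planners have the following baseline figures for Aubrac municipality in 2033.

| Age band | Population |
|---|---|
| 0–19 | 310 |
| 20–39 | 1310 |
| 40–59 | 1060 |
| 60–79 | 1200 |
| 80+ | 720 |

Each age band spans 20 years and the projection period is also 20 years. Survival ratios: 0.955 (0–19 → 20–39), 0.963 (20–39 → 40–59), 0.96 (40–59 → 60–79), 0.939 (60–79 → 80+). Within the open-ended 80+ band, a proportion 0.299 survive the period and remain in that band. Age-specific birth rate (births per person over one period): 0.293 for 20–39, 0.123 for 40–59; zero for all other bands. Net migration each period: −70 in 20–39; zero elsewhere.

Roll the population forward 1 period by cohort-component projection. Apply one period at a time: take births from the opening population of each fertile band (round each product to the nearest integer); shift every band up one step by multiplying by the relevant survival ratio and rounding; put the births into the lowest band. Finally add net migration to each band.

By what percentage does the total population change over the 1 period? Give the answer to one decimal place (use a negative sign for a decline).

-5.2

— Period 1 —
Births: 1310 * 0.293 = 384 ; 1060 * 0.123 = 130 ⇒ total 514
20–39: 310 * 0.955 = 296
40–59: 1310 * 0.963 = 1262
60–79: 1060 * 0.96 = 1018
80+: 1200 * 0.939 + 720 * 0.299 = 1127 + 215 = 1342
Net migration: 20–39 − 70 → 226
→ [514, 226, 1262, 1018, 1342]
Total: 4600 → 4362; change = -238; percentage change = -5.2%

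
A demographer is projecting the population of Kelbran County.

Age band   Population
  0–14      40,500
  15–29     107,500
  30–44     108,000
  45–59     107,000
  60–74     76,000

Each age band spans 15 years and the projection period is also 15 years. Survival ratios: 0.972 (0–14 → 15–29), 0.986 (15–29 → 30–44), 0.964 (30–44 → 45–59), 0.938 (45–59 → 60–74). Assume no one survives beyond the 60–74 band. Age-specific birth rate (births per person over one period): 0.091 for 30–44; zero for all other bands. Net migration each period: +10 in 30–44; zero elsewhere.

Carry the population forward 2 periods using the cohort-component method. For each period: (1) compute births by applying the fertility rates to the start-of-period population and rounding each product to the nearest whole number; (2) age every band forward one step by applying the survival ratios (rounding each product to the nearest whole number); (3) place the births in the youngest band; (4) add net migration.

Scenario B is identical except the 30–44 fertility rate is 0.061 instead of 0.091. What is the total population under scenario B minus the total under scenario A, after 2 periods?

-6329

After projecting period 1:
Births: 108000 × 0.091 = 9828
15–29: 40500 × 0.972 = 39366
30–44: 107500 × 0.986 = 105995
45–59: 108000 × 0.964 = 104112
60–74: 107000 × 0.938 = 100366
Net migration: 30–44 + 10 → 106005
→ [9828, 39366, 106005, 104112, 100366]
After projecting period 2:
Births: 106005 × 0.091 = 9646
15–29: 9828 × 0.972 = 9553
30–44: 39366 × 0.986 = 38815
45–59: 106005 × 0.964 = 102189
60–74: 104112 × 0.938 = 97657
Net migration: 30–44 + 10 → 38825
→ [9646, 9553, 38825, 102189, 97657]
Scenario A total after 2 periods: 257870
Scenario B projection —
After projecting period 1:
Births: 108000 × 0.061 = 6588
15–29: 40500 × 0.972 = 39366
30–44: 107500 × 0.986 = 105995
45–59: 108000 × 0.964 = 104112
60–74: 107000 × 0.938 = 100366
Net migration: 30–44 + 10 → 106005
→ [6588, 39366, 106005, 104112, 100366]
After projecting period 2:
Births: 106005 × 0.061 = 6466
15–29: 6588 × 0.972 = 6404
30–44: 39366 × 0.986 = 38815
45–59: 106005 × 0.964 = 102189
60–74: 104112 × 0.938 = 97657
Net migration: 30–44 + 10 → 38825
→ [6466, 6404, 38825, 102189, 97657]
Scenario B total after 2 periods: 251541
Difference B − A = 251541 − 257870 = -6329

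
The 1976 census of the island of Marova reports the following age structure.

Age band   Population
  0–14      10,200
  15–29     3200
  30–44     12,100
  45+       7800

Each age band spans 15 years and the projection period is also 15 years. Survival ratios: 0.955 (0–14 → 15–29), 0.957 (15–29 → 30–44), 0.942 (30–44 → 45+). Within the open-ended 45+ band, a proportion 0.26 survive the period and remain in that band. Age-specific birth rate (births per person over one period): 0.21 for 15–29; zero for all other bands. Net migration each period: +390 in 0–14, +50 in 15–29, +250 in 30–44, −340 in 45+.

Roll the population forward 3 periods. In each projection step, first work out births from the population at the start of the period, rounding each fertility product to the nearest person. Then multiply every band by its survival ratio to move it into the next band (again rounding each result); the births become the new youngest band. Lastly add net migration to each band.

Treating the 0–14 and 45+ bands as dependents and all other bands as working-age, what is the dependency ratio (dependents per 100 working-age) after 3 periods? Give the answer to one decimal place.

299.5

Let band 1 be 0–14 through band 4 = 45+.
[period 1]
Births: 3200 × 0.21 = 672
Band 2: 10200 × 0.955 = 9741
Band 3: 3200 × 0.957 = 3062
Band 4: 12100 × 0.942 + 7800 × 0.26 = 11398 + 2028 = 13426
Net migration: Band 1 + 390 → 1062; Band 2 + 50 → 9791; Band 3 + 250 → 3312; Band 4 − 340 → 13086
Giving 1062 / 9791 / 3312 / 13086.
[period 2]
Births: 9791 × 0.21 = 2056
Band 2: 1062 × 0.955 = 1014
Band 3: 9791 × 0.957 = 9370
Band 4: 3312 × 0.942 + 13086 × 0.26 = 3120 + 3402 = 6522
Net migration: Band 1 + 390 → 2446; Band 2 + 50 → 1064; Band 3 + 250 → 9620; Band 4 − 340 → 6182
Giving 2446 / 1064 / 9620 / 6182.
[period 3]
Births: 1064 × 0.21 = 223
Band 2: 2446 × 0.955 = 2336
Band 3: 1064 × 0.957 = 1018
Band 4: 9620 × 0.942 + 6182 × 0.26 = 9062 + 1607 = 10669
Net migration: Band 1 + 390 → 613; Band 2 + 50 → 2386; Band 3 + 250 → 1268; Band 4 − 340 → 10329
Giving 613 / 2386 / 1268 / 10329.
Dependents (band 0–14 + band 45+) = 613 + 10329 = 10942; working-age = 3654; ratio = 10942/3654 × 100 = 299.5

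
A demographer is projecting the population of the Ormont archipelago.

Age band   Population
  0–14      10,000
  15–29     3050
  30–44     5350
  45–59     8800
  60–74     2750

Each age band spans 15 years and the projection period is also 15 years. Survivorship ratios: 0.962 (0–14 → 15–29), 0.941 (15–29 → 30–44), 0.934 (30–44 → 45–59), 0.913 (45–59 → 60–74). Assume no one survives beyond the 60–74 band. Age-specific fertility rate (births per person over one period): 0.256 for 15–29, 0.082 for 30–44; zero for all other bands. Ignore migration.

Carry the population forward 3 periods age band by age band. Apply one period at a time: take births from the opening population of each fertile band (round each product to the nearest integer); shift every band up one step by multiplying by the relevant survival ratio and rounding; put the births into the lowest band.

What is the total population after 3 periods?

15646

Numbering the groups 1..5 from youngest to oldest:
After projecting period 1:
Births: 3050 * 0.256 = 781, 5350 * 0.082 = 439 → 1220
Group 2: 10000 * 0.962 = 9620
Group 3: 3050 * 0.941 = 2870
Group 4: 5350 * 0.934 = 4997
Group 5: 8800 * 0.913 = 8034
→ [1220, 9620, 2870, 4997, 8034]
After projecting period 2:
Births: 9620 * 0.256 = 2463, 2870 * 0.082 = 235 → 2698
Group 2: 1220 * 0.962 = 1174
Group 3: 9620 * 0.941 = 9052
Group 4: 2870 * 0.934 = 2681
Group 5: 4997 * 0.913 = 4562
→ [2698, 1174, 9052, 2681, 4562]
After projecting period 3:
Births: 1174 * 0.256 = 301, 9052 * 0.082 = 742 → 1043
Group 2: 2698 * 0.962 = 2595
Group 3: 1174 * 0.941 = 1105
Group 4: 9052 * 0.934 = 8455
Group 5: 2681 * 0.913 = 2448
→ [1043, 2595, 1105, 8455, 2448]
Total after period 3: 1043 + 2595 + 1105 + 8455 + 2448 = 15646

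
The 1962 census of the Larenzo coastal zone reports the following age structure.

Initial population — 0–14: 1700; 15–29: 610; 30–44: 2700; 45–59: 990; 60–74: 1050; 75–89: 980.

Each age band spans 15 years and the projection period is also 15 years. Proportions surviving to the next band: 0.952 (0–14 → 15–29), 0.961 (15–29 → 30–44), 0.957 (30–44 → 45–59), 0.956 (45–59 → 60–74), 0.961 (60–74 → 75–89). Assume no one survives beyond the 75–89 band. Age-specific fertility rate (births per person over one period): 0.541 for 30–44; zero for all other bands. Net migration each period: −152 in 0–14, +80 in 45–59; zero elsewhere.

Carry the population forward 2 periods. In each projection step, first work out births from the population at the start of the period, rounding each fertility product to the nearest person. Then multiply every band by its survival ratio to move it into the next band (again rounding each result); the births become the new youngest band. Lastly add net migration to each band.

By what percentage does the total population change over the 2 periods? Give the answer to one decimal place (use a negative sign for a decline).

-12.0

(Bands numbered youngest = 1 to oldest = 6.)
Period 1:
Births: 2700 × 0.541 = 1461
Band 2: 1700 × 0.952 = 1618
Band 3: 610 × 0.961 = 586
Band 4: 2700 × 0.957 = 2584
Band 5: 990 × 0.956 = 946
Band 6: 1050 × 0.961 = 1009
Net migration: Band 1 − 152 → 1309; Band 4 + 80 → 2664
Giving 1309 / 1618 / 586 / 2664 / 946 / 1009.
Period 2:
Births: 586 × 0.541 = 317
Band 2: 1309 × 0.952 = 1246
Band 3: 1618 × 0.961 = 1555
Band 4: 586 × 0.957 = 561
Band 5: 2664 × 0.956 = 2547
Band 6: 946 × 0.961 = 909
Net migration: Band 1 − 152 → 165; Band 4 + 80 → 641
Giving 165 / 1246 / 1555 / 641 / 2547 / 909.
Total: 8030 → 7063; change = -967; percentage change = -12.0%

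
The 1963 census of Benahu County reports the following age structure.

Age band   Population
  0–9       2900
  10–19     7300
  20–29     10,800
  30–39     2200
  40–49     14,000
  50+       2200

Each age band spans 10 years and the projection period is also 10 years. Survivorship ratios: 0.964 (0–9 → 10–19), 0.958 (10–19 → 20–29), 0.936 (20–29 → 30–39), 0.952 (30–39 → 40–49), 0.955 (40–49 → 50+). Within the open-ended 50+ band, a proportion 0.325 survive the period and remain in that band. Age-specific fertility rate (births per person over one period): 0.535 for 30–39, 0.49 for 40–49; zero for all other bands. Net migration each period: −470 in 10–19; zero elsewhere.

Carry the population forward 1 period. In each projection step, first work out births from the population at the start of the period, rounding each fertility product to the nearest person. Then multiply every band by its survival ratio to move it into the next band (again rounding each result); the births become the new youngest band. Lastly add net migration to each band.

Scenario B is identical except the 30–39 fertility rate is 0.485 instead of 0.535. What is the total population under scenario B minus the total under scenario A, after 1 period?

Period 1:
Births: 2200 × 0.535 = 1177  |  14000 × 0.49 = 6860 → total 8037
10–19: 2900 × 0.964 = 2796
20–29: 7300 × 0.958 = 6993
30–39: 10800 × 0.936 = 10109
40–49: 2200 × 0.952 = 2094
50+: 14000 × 0.955 + 2200 × 0.325 = 13370 + 715 = 14085
Net migration: 10–19 − 470 → 2326
End of period: [8037, 2326, 6993, 10109, 2094, 14085]
Scenario A total after 1 period: 43644
Scenario B projection —
Period 1:
Births: 2200 × 0.485 = 1067  |  14000 × 0.49 = 6860 → total 7927
10–19: 2900 × 0.964 = 2796
20–29: 7300 × 0.958 = 6993
30–39: 10800 × 0.936 = 10109
40–49: 2200 × 0.952 = 2094
50+: 14000 × 0.955 + 2200 × 0.325 = 13370 + 715 = 14085
Net migration: 10–19 − 470 → 2326
End of period: [7927, 2326, 6993, 10109, 2094, 14085]
Scenario B total after 1 period: 43534
Difference B − A = 43534 − 43644 = -110

-110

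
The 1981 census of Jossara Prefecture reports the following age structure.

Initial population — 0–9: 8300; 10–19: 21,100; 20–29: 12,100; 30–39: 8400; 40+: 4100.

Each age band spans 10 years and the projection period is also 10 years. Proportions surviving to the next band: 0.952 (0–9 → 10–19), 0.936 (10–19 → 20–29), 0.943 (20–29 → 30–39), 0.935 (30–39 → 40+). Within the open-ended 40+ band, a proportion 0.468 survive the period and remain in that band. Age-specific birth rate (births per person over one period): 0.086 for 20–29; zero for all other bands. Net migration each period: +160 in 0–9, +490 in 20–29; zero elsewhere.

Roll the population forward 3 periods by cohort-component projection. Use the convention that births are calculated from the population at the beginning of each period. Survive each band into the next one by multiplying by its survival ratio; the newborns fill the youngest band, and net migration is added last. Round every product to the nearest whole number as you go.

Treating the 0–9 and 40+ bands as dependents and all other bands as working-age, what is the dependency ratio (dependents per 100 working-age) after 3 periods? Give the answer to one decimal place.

After projecting period 1:
Births: 12100 × 0.086 = 1041
10–19: 8300 × 0.952 = 7902
20–29: 21100 × 0.936 = 19750
30–39: 12100 × 0.943 = 11410
40+: 8400 × 0.935 + 4100 × 0.468 = 7854 + 1919 = 9773
Net migration: 0–9 + 160 → 1201; 20–29 + 490 → 20240
End of period: [1201, 7902, 20240, 11410, 9773]
After projecting period 2:
Births: 20240 × 0.086 = 1741
10–19: 1201 × 0.952 = 1143
20–29: 7902 × 0.936 = 7396
30–39: 20240 × 0.943 = 19086
40+: 11410 × 0.935 + 9773 × 0.468 = 10668 + 4574 = 15242
Net migration: 0–9 + 160 → 1901; 20–29 + 490 → 7886
End of period: [1901, 1143, 7886, 19086, 15242]
After projecting period 3:
Births: 7886 × 0.086 = 678
10–19: 1901 × 0.952 = 1810
20–29: 1143 × 0.936 = 1070
30–39: 7886 × 0.943 = 7436
40+: 19086 × 0.935 + 15242 × 0.468 = 17845 + 7133 = 24978
Net migration: 0–9 + 160 → 838; 20–29 + 490 → 1560
End of period: [838, 1810, 1560, 7436, 24978]
Dependents (band 0–9 + band 40+) = 838 + 24978 = 25816; working-age = 10806; ratio = 25816/10806 × 100 = 238.9

238.9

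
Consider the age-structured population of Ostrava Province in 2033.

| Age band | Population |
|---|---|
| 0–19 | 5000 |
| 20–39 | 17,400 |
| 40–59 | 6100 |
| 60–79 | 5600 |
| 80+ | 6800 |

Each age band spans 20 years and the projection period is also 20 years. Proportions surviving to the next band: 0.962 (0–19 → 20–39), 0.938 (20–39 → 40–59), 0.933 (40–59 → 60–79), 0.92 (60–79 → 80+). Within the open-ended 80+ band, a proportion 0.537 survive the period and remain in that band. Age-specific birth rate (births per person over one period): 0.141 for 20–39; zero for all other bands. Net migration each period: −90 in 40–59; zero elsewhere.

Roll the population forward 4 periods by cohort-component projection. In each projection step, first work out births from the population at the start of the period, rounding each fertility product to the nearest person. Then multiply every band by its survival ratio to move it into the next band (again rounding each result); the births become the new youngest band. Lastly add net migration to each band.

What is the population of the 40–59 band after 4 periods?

522

[period 1]
Births: 17400 × 0.141 = 2453
20–39: 5000 × 0.962 = 4810
40–59: 17400 × 0.938 = 16321
60–79: 6100 × 0.933 = 5691
80+: 5600 × 0.92 + 6800 × 0.537 = 5152 + 3652 = 8804
Net migration: 40–59 − 90 → 16231
Population now: 0–19=2453, 20–39=4810, 40–59=16231, 60–79=5691, 80+=8804
[period 2]
Births: 4810 × 0.141 = 678
20–39: 2453 × 0.962 = 2360
40–59: 4810 × 0.938 = 4512
60–79: 16231 × 0.933 = 15144
80+: 5691 × 0.92 + 8804 × 0.537 = 5236 + 4728 = 9964
Net migration: 40–59 − 90 → 4422
Population now: 0–19=678, 20–39=2360, 40–59=4422, 60–79=15144, 80+=9964
[period 3]
Births: 2360 × 0.141 = 333
20–39: 678 × 0.962 = 652
40–59: 2360 × 0.938 = 2214
60–79: 4422 × 0.933 = 4126
80+: 15144 × 0.92 + 9964 × 0.537 = 13932 + 5351 = 19283
Net migration: 40–59 − 90 → 2124
Population now: 0–19=333, 20–39=652, 40–59=2124, 60–79=4126, 80+=19283
[period 4]
Births: 652 × 0.141 = 92
20–39: 333 × 0.962 = 320
40–59: 652 × 0.938 = 612
60–79: 2124 × 0.933 = 1982
80+: 4126 × 0.92 + 19283 × 0.537 = 3796 + 10355 = 14151
Net migration: 40–59 − 90 → 522
Population now: 0–19=92, 20–39=320, 40–59=522, 60–79=1982, 80+=14151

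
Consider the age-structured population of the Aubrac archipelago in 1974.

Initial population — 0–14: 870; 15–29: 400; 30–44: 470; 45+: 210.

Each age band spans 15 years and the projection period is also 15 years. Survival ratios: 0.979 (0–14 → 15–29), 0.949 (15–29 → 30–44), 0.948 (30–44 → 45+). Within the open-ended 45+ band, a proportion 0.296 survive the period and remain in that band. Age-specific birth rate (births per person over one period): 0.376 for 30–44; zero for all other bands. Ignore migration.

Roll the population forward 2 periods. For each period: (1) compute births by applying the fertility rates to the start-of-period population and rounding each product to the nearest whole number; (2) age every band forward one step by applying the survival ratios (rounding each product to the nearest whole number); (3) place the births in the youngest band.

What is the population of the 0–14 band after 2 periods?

Call the groups 1 to 4, youngest first.
After projecting period 1:
Births: 470 * 0.376 = 177
Group 2: 870 * 0.979 = 852
Group 3: 400 * 0.949 = 380
Group 4: 470 * 0.948 + 210 * 0.296 = 446 + 62 = 508
→ [177, 852, 380, 508]
After projecting period 2:
Births: 380 * 0.376 = 143
Group 2: 177 * 0.979 = 173
Group 3: 852 * 0.949 = 809
Group 4: 380 * 0.948 + 508 * 0.296 = 360 + 150 = 510
→ [143, 173, 809, 510]

143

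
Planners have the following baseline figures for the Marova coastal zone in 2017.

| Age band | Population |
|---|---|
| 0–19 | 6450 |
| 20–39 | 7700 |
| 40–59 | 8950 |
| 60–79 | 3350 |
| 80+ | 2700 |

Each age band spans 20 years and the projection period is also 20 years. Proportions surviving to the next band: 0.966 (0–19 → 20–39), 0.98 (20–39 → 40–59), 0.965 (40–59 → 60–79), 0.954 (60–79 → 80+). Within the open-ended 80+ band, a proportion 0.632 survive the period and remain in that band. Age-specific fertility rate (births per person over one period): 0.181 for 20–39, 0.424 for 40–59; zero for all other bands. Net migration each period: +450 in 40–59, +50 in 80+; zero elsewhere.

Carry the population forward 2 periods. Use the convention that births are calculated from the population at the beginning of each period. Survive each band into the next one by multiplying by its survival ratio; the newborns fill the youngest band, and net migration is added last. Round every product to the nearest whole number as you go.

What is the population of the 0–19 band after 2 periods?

After projecting period 1:
Births: 7700 * 0.181 = 1394, 8950 * 0.424 = 3795 → 5189
20–39: 6450 * 0.966 = 6231
40–59: 7700 * 0.98 = 7546
60–79: 8950 * 0.965 = 8637
80+: 3350 * 0.954 + 2700 * 0.632 = 3196 + 1706 = 4902
Net migration: 40–59 + 450 → 7996; 80+ + 50 → 4952
End of period: [5189, 6231, 7996, 8637, 4952]
After projecting period 2:
Births: 6231 * 0.181 = 1128, 7996 * 0.424 = 3390 → 4518
20–39: 5189 * 0.966 = 5013
40–59: 6231 * 0.98 = 6106
60–79: 7996 * 0.965 = 7716
80+: 8637 * 0.954 + 4952 * 0.632 = 8240 + 3130 = 11370
Net migration: 40–59 + 450 → 6556; 80+ + 50 → 11420
End of period: [4518, 5013, 6556, 7716, 11420]

4518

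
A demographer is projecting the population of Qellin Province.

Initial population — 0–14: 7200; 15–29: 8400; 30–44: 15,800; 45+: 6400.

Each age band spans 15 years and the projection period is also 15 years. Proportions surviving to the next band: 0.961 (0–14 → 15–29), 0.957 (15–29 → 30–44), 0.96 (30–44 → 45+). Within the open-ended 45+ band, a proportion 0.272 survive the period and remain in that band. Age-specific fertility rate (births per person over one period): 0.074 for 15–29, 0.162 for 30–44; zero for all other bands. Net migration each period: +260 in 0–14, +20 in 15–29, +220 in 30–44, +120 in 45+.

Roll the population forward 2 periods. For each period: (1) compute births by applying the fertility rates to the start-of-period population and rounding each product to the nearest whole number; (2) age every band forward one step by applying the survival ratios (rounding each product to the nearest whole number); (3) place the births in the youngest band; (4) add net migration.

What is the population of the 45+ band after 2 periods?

12681

After projecting period 1:
Births: 8400 × 0.074 = 622, 15800 × 0.162 = 2560 ⇒ total 3182
15–29: 7200 × 0.961 = 6919
30–44: 8400 × 0.957 = 8039
45+: 15800 × 0.96 + 6400 × 0.272 = 15168 + 1741 = 16909
Net migration: 0–14 + 260 → 3442; 15–29 + 20 → 6939; 30–44 + 220 → 8259; 45+ + 120 → 17029
End of period: [3442, 6939, 8259, 17029]
After projecting period 2:
Births: 6939 × 0.074 = 513, 8259 × 0.162 = 1338 ⇒ total 1851
15–29: 3442 × 0.961 = 3308
30–44: 6939 × 0.957 = 6641
45+: 8259 × 0.96 + 17029 × 0.272 = 7929 + 4632 = 12561
Net migration: 0–14 + 260 → 2111; 15–29 + 20 → 3328; 30–44 + 220 → 6861; 45+ + 120 → 12681
End of period: [2111, 3328, 6861, 12681]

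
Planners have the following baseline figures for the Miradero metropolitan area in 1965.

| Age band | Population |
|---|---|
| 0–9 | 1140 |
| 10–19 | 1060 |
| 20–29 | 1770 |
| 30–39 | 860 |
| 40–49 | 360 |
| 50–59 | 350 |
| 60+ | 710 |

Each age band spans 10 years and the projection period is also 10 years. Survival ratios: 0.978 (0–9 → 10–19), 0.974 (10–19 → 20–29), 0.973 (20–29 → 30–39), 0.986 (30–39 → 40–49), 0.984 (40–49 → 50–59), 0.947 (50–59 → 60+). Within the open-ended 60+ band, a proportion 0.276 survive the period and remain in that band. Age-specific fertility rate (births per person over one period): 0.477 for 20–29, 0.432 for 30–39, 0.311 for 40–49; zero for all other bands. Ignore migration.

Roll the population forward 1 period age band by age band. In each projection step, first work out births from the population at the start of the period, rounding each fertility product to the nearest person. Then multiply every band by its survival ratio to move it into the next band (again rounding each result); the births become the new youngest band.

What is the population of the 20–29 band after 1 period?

1032

— Period 1 —
Births: 1770 × 0.477 = 844  |  860 × 0.432 = 372  |  360 × 0.311 = 112 — total 1328
10–19: 1140 × 0.978 = 1115
20–29: 1060 × 0.974 = 1032
30–39: 1770 × 0.973 = 1722
40–49: 860 × 0.986 = 848
50–59: 360 × 0.984 = 354
60+: 350 × 0.947 + 710 × 0.276 = 331 + 196 = 527
Population now: 0–9=1328, 10–19=1115, 20–29=1032, 30–39=1722, 40–49=848, 50–59=354, 60+=527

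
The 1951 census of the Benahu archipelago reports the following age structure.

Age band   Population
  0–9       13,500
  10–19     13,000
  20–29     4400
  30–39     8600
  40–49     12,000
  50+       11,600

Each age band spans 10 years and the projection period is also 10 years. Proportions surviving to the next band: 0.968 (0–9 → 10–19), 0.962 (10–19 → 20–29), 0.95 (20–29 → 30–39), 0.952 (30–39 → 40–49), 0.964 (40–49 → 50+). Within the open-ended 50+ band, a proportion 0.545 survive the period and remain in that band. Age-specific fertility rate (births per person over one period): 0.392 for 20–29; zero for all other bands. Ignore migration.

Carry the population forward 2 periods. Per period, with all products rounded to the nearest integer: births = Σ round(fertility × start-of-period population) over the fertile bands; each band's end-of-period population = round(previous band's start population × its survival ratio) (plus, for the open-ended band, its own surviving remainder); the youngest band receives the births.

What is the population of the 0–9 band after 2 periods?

4902

[period 1]
Births: 4400 × 0.392 = 1725
10–19: 13500 × 0.968 = 13068
20–29: 13000 × 0.962 = 12506
30–39: 4400 × 0.95 = 4180
40–49: 8600 × 0.952 = 8187
50+: 12000 × 0.964 + 11600 × 0.545 = 11568 + 6322 = 17890
→ [1725, 13068, 12506, 4180, 8187, 17890]
[period 2]
Births: 12506 × 0.392 = 4902
10–19: 1725 × 0.968 = 1670
20–29: 13068 × 0.962 = 12571
30–39: 12506 × 0.95 = 11881
40–49: 4180 × 0.952 = 3979
50+: 8187 × 0.964 + 17890 × 0.545 = 7892 + 9750 = 17642
→ [4902, 1670, 12571, 11881, 3979, 17642]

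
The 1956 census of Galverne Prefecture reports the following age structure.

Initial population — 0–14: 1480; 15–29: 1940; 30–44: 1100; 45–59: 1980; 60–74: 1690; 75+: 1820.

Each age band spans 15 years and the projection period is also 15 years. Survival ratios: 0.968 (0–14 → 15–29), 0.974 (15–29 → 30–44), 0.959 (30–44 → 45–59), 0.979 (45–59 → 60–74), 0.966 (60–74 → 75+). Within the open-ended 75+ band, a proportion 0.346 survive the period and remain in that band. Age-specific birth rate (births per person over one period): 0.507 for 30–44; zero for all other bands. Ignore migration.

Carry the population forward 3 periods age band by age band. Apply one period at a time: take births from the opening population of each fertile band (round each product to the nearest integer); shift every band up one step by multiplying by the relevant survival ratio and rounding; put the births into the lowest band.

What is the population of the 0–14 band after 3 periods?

708

— Period 1 —
Births: 1100 × 0.507 = 558
15–29: 1480 × 0.968 = 1433
30–44: 1940 × 0.974 = 1890
45–59: 1100 × 0.959 = 1055
60–74: 1980 × 0.979 = 1938
75+: 1690 × 0.966 + 1820 × 0.346 = 1633 + 630 = 2263
End of period: [558, 1433, 1890, 1055, 1938, 2263]
— Period 2 —
Births: 1890 × 0.507 = 958
15–29: 558 × 0.968 = 540
30–44: 1433 × 0.974 = 1396
45–59: 1890 × 0.959 = 1813
60–74: 1055 × 0.979 = 1033
75+: 1938 × 0.966 + 2263 × 0.346 = 1872 + 783 = 2655
End of period: [958, 540, 1396, 1813, 1033, 2655]
— Period 3 —
Births: 1396 × 0.507 = 708
15–29: 958 × 0.968 = 927
30–44: 540 × 0.974 = 526
45–59: 1396 × 0.959 = 1339
60–74: 1813 × 0.979 = 1775
75+: 1033 × 0.966 + 2655 × 0.346 = 998 + 919 = 1917
End of period: [708, 927, 526, 1339, 1775, 1917]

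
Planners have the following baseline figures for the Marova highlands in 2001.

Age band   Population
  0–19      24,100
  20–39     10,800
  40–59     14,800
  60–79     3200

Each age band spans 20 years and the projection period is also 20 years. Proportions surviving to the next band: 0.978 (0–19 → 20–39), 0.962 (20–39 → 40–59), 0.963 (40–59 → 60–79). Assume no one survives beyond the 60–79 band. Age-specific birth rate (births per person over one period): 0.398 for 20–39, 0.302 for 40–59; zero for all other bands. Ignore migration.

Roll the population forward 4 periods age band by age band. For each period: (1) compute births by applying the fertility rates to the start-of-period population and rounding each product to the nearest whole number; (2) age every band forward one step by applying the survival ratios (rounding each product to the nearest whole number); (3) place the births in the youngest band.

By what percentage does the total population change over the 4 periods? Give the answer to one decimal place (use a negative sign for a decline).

(Groups numbered youngest = 1 to oldest = 4.)
Period 1:
Births: 10800 × 0.398 = 4298, 14800 × 0.302 = 4470 ⇒ total 8768
Group 2: 24100 × 0.978 = 23570
Group 3: 10800 × 0.962 = 10390
Group 4: 14800 × 0.963 = 14252
Giving 8768 / 23570 / 10390 / 14252.
Period 2:
Births: 23570 × 0.398 = 9381, 10390 × 0.302 = 3138 ⇒ total 12519
Group 2: 8768 × 0.978 = 8575
Group 3: 23570 × 0.962 = 22674
Group 4: 10390 × 0.963 = 10006
Giving 12519 / 8575 / 22674 / 10006.
Period 3:
Births: 8575 × 0.398 = 3413, 22674 × 0.302 = 6848 ⇒ total 10261
Group 2: 12519 × 0.978 = 12244
Group 3: 8575 × 0.962 = 8249
Group 4: 22674 × 0.963 = 21835
Giving 10261 / 12244 / 8249 / 21835.
Period 4:
Births: 12244 × 0.398 = 4873, 8249 × 0.302 = 2491 ⇒ total 7364
Group 2: 10261 × 0.978 = 10035
Group 3: 12244 × 0.962 = 11779
Group 4: 8249 × 0.963 = 7944
Giving 7364 / 10035 / 11779 / 7944.
Total: 52900 → 37122; change = -15778; percentage change = -29.8%

-29.8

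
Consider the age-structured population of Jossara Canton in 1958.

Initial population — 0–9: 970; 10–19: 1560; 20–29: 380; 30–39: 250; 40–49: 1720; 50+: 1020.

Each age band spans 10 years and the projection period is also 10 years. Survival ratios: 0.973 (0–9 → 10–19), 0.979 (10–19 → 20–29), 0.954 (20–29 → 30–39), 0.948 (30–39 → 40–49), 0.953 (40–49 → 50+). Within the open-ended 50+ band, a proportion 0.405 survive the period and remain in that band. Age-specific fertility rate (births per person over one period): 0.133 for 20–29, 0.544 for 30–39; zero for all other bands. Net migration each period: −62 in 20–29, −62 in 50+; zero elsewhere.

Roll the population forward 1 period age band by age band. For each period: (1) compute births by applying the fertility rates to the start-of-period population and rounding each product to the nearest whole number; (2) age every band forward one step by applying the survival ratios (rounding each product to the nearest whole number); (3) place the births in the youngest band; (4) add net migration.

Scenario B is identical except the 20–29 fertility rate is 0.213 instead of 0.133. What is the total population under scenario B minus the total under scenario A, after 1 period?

After projecting period 1:
Births: 380 * 0.133 = 51  |  250 * 0.544 = 136 → total 187
10–19: 970 * 0.973 = 944
20–29: 1560 * 0.979 = 1527
30–39: 380 * 0.954 = 363
40–49: 250 * 0.948 = 237
50+: 1720 * 0.953 + 1020 * 0.405 = 1639 + 413 = 2052
Net migration: 20–29 − 62 → 1465; 50+ − 62 → 1990
Population now: 0–9=187, 10–19=944, 20–29=1465, 30–39=363, 40–49=237, 50+=1990
Scenario A total after 1 period: 5186
Scenario B projection —
After projecting period 1:
Births: 380 * 0.213 = 81  |  250 * 0.544 = 136 → total 217
10–19: 970 * 0.973 = 944
20–29: 1560 * 0.979 = 1527
30–39: 380 * 0.954 = 363
40–49: 250 * 0.948 = 237
50+: 1720 * 0.953 + 1020 * 0.405 = 1639 + 413 = 2052
Net migration: 20–29 − 62 → 1465; 50+ − 62 → 1990
Population now: 0–9=217, 10–19=944, 20–29=1465, 30–39=363, 40–49=237, 50+=1990
Scenario B total after 1 period: 5216
Difference B − A = 5216 − 5186 = 30

30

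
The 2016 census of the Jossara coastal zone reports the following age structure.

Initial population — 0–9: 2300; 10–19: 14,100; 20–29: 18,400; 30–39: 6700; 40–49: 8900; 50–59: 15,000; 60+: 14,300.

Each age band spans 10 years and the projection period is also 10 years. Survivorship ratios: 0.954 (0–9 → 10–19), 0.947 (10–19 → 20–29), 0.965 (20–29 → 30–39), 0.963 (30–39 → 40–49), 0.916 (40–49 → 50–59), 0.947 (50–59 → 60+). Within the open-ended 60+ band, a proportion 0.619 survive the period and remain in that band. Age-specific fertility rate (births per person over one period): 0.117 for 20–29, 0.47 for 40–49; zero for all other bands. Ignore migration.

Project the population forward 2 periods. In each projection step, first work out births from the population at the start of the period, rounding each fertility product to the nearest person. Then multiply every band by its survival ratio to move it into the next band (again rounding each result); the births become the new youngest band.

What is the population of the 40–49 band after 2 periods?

Period 1.
Births: 18400 × 0.117 = 2153 ; 8900 × 0.47 = 4183 — total 6336
10–19: 2300 × 0.954 = 2194
20–29: 14100 × 0.947 = 13353
30–39: 18400 × 0.965 = 17756
40–49: 6700 × 0.963 = 6452
50–59: 8900 × 0.916 = 8152
60+: 15000 × 0.947 + 14300 × 0.619 = 14205 + 8852 = 23057
End of period: [6336, 2194, 13353, 17756, 6452, 8152, 23057]
Period 2.
Births: 13353 × 0.117 = 1562 ; 6452 × 0.47 = 3032 — total 4594
10–19: 6336 × 0.954 = 6045
20–29: 2194 × 0.947 = 2078
30–39: 13353 × 0.965 = 12886
40–49: 17756 × 0.963 = 17099
50–59: 6452 × 0.916 = 5910
60+: 8152 × 0.947 + 23057 × 0.619 = 7720 + 14272 = 21992
End of period: [4594, 6045, 2078, 12886, 17099, 5910, 21992]

17099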